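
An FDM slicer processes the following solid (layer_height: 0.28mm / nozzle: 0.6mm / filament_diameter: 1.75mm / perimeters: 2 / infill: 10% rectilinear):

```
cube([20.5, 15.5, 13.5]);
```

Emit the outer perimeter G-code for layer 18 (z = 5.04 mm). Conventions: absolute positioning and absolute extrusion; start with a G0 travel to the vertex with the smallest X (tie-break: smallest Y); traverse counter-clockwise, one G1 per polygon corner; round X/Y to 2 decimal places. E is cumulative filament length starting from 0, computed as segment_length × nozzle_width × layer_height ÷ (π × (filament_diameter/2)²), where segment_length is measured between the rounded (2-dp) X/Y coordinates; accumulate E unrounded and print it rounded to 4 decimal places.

G0 X0.00 Y0.00 Z5.04
G1 X20.50 Y0.00 E1.4318
G1 X20.50 Y15.50 E2.5145
G1 X0.00 Y15.50 E3.9463
G1 X0.00 Y0.00 E5.0289

At z = 5.04 mm: the cube (footprint 20.5×15.5) is included at this height. The outline is a single polygon with 4 vertices. Extrusion per mm of travel: 0.6 × 0.28 / (π × 0.875²) = 0.069846. Accumulating E over each segment gives final E = 5.0289.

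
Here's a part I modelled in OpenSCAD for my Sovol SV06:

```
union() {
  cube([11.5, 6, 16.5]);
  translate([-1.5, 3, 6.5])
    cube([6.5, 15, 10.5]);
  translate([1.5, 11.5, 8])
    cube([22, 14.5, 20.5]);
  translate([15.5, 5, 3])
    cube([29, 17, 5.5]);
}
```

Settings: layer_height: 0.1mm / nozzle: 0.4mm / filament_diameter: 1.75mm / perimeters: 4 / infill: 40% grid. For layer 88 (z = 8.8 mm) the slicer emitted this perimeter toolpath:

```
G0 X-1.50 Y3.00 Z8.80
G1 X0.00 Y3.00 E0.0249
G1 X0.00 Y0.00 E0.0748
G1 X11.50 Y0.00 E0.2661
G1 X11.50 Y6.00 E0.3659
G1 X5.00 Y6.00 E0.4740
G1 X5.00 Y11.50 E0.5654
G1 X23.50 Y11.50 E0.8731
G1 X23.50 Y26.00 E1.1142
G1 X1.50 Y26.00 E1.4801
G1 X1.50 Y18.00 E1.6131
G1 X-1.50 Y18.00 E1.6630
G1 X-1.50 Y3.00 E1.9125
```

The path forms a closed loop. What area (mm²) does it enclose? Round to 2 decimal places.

447.75 mm²

Apply the shoelace formula to the sequence of (X, Y) vertices; enclosed area = 447.75 mm².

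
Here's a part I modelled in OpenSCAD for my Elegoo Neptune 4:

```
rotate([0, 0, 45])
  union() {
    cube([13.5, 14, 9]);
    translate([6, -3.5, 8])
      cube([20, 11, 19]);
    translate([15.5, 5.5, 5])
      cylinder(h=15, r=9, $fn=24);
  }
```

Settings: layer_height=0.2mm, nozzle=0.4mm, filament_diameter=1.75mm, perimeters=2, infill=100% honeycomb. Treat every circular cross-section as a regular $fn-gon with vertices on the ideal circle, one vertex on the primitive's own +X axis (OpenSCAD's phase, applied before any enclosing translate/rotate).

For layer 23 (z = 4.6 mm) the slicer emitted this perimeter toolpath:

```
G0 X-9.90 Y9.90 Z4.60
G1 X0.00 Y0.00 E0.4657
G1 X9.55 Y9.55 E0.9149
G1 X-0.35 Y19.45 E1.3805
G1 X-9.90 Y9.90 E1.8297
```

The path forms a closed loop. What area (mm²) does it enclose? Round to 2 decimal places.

189.09 mm²

Apply the shoelace formula to the sequence of (X, Y) vertices; enclosed area = 189.09 mm².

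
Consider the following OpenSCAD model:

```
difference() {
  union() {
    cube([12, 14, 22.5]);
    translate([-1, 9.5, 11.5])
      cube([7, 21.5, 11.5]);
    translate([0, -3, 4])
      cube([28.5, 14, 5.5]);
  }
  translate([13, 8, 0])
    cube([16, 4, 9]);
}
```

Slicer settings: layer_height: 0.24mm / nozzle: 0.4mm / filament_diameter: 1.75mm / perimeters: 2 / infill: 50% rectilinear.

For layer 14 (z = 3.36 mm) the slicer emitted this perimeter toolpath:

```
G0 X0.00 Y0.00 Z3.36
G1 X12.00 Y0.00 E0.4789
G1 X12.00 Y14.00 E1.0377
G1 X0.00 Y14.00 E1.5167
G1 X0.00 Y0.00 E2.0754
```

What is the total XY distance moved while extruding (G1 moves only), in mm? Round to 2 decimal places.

52.00 mm

Sum the Euclidean lengths of each G1 segment: total = 52.00 mm.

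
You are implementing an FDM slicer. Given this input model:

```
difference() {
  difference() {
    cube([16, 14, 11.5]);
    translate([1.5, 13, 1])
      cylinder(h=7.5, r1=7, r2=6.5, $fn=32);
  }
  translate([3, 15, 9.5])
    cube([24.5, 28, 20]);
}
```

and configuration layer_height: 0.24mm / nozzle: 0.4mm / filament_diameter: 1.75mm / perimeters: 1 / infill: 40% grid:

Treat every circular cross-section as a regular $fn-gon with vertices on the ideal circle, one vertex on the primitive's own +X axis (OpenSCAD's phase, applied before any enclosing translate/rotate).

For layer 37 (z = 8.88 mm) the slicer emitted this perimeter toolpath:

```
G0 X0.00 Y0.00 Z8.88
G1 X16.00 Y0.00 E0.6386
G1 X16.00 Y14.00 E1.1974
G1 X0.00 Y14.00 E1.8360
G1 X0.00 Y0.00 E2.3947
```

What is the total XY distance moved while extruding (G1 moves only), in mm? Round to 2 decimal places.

Sum the Euclidean lengths of each G1 segment: total = 60.00 mm.

60.00 mm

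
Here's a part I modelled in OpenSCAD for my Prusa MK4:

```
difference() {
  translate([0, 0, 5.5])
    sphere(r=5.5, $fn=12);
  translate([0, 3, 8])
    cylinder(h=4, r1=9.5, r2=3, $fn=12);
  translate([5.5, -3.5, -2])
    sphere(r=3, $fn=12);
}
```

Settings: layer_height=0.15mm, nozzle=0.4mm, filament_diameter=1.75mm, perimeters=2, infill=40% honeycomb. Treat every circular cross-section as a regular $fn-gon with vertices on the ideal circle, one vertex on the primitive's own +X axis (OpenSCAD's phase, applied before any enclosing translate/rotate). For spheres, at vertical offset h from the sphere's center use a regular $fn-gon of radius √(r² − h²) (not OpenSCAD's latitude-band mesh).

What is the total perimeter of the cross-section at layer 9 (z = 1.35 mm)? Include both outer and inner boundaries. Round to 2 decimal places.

22.42 mm

At z = 1.35 mm: the r=5.5 sphere slices to a regular 12-gon of circumradius 3.609 (√(r²−h²) with h=4.15 from center) (perimeter = 2·12·3.609·sin(180°/12) = 22.42 mm); the cone at (0, 3) is not intersected at this z (z outside [8, 12]); the sphere at (5.5, -3.5) is not intersected at this z (|z−center|=3.350 > r=3); After the difference (first − rest): none of the subtracted shapes is present at this height, so the r=5.5 sphere is unchanged — boundary = 22.42 mm. Overall, the cross-section is a single solid region. Total boundary length (outer) = 22.42 mm.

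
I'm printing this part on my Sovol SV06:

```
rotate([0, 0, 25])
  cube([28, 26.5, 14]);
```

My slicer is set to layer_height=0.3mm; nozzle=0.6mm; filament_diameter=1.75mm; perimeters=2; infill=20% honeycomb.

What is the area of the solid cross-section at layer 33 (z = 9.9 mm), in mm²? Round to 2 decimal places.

At z = 9.9 mm: the cube (footprint 28×26.5) is included at this height (area 742.00 mm²); (rotated 25° about Z; rotation is an isometry so areas/perimeters/island counts are preserved). Overall, the cross-section is a single solid region. Net area = 742.00 mm².

742.00 mm²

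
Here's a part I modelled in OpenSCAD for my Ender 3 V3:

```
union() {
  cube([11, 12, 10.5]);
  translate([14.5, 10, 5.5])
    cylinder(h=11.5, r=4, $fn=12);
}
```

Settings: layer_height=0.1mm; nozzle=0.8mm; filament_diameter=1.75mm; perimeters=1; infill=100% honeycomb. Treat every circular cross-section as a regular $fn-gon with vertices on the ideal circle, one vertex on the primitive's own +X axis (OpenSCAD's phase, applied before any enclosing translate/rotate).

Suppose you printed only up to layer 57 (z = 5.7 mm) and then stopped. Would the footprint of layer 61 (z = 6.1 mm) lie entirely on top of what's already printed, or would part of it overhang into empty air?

Compare the two slices. At z = 5.7: the cube (footprint 11×12) is included at this height (area 132.00 mm²); the r=4 cylinder at (14.5, 10) gives a regular 12-gon of circumradius 4 (constant along its height) (area = (12/2)·4.000²·sin(360°/12) = 48.00 mm²); Merging all regions: the regions partially overlap — summed areas 180.00 mm² minus the doubly-counted overlap 0.93 mm² gives 179.07 mm² — area = 179.07 mm². At z = 6.1: the cube (footprint 11×12) is included at this height (area 132.00 mm²); the cylinder at (14.5, 10): section is a regular 12-gon, circumradius r=4 (area = (12/2)·4.000²·sin(360°/12) = 48.00 mm²); Taking the union: the regions partially overlap — summed areas 180.00 mm² minus the doubly-counted overlap 0.93 mm² gives 179.07 mm² — area = 179.07 mm². Checking containment: the cross-section at z = 6.1 is a subset of the cross-section at z = 5.7.

entirely on top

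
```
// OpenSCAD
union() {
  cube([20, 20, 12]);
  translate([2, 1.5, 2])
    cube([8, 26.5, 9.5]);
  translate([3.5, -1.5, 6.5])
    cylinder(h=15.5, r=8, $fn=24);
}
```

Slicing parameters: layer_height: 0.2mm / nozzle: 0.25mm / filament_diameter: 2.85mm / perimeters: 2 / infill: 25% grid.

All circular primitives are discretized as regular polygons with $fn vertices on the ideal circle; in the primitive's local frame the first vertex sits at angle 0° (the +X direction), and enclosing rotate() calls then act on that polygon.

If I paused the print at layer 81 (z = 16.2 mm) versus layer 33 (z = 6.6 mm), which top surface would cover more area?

layer 33 (z = 6.6 mm)

Layer 81 (z = 16.2): the cube is not intersected at this z (z outside [0, 12]); the cube at (2, 1.5) is not intersected at this z (z outside [2, 11.5]); the r=8 cylinder at (3.5, -1.5) gives a regular 24-gon of circumradius 8 (constant along its height) (area = (24/2)·8.000²·sin(360°/24) = 198.77 mm²); Merging all regions: only the r=8 cylinder at (3.5, -1.5) is present, so the union is just that shape — area = 198.77 mm². So its area = 198.77 mm². Layer 33 (z = 6.6): the 20×20 cube contributes its full rectangle (area 400.00 mm²); the cube at (2, 1.5) (footprint 8×26.5) is included at this height (area 212.00 mm²); the r=8 cylinder at (3.5, -1.5) contributes a regular 24-gon of circumradius 8 (area = (24/2)·8.000²·sin(360°/24) = 198.77 mm²); Merging all regions: the regions partially overlap — summed areas 810.77 mm² minus the doubly-counted overlap 207.50 mm² gives 603.28 mm² — area = 603.28 mm². So its area = 603.28 mm². Layer 33 is larger (603.28 vs 198.77 mm²).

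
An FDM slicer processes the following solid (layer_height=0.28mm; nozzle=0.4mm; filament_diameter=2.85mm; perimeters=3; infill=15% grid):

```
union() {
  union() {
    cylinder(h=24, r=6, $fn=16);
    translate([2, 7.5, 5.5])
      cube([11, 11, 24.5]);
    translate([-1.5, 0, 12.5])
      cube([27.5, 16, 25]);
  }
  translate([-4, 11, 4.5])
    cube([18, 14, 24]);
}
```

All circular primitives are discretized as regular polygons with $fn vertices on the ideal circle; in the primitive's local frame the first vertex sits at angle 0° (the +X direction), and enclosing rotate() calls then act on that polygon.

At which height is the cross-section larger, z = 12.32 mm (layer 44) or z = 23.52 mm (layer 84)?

Layer 44 (z = 12.32): the cylinder: section is a regular 16-gon, circumradius r=6 (area = (16/2)·6.000²·sin(360°/16) = 110.21 mm²); the 11×11 cube at (2, 7.5) contributes its full rectangle (area 121.00 mm²); the cube at (-1.5, 0) is absent (z outside [12.5, 37.5]); Combining (union): the 2 present regions are separate (no shared area or edge), so areas and boundary lengths simply add and each stays a separate island — area = 231.21 mm²; the cube at (-4, 11) is present — its section is the full 18×14 rectangle (area 252.00 mm²); Combining (union): the regions partially overlap — summed areas 483.21 mm² minus the doubly-counted overlap 82.50 mm² gives 400.71 mm² — area = 400.71 mm². So its area = 400.71 mm². Layer 84 (z = 23.52): the r=6 cylinder gives a regular 16-gon of circumradius 6 (constant along its height) (area = (16/2)·6.000²·sin(360°/16) = 110.21 mm²); the 11×11 cube at (2, 7.5) contributes its full rectangle (area 121.00 mm²); the cube at (-1.5, 0) is present — its section is the full 27.5×16 rectangle (area 440.00 mm²); Combining (union): the regions partially overlap — summed areas 671.21 mm² minus the doubly-counted overlap 129.83 mm² gives 541.38 mm² — area = 541.38 mm²; the 18×14 cube at (-4, 11) contributes its full rectangle (area 252.00 mm²); Taking the union: the regions partially overlap — summed areas 793.38 mm² minus the doubly-counted overlap 105.00 mm² gives 688.38 mm² — area = 688.38 mm². So its area = 688.38 mm². Layer 84 is larger (688.38 vs 400.71 mm²).

layer 84 (z = 23.52 mm)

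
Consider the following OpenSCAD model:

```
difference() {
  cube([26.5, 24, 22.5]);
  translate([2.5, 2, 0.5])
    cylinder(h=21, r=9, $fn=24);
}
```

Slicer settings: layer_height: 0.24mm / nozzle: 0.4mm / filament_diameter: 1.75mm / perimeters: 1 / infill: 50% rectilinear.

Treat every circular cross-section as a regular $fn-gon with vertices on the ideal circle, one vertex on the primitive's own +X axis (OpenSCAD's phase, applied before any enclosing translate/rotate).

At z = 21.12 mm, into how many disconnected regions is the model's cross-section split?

At z = 21.12 mm: the 26.5×24 cube contributes its full rectangle; the cylinder at (2.5, 2): section is a regular 24-gon, circumradius r=9; After the difference (first − rest): starting from the 26.5×24 cube, the r=9 cylinder at (2.5, 2) partially overlaps it — only the 107.71 mm² overlap (of its 251.57 mm²) is removed, clipping the outline — 1 connected region. The result has 1 disconnected region.

1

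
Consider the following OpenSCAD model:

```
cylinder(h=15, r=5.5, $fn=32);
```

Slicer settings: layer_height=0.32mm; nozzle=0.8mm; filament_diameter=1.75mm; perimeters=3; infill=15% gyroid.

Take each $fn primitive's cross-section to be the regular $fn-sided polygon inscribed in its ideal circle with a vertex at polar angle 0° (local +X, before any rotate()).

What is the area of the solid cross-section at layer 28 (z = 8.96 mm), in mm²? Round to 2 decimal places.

94.42 mm²

At z = 8.96 mm: the r=5.5 cylinder contributes a regular 32-gon of circumradius 5.5 (area = (32/2)·5.500²·sin(360°/32) = 94.42 mm²). Overall, the cross-section is a single solid region. Net area = 94.42 mm².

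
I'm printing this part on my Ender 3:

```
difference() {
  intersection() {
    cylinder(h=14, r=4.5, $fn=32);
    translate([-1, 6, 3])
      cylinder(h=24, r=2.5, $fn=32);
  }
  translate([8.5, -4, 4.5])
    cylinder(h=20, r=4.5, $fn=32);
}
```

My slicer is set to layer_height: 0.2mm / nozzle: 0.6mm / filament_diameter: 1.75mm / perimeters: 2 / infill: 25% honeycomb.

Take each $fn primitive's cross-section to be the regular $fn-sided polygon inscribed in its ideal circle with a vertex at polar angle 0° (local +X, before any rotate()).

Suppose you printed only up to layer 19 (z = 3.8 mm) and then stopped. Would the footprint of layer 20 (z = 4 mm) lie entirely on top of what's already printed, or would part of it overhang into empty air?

entirely on top

Compare the two slices. At z = 3.8: the r=4.5 cylinder gives a regular 32-gon of circumradius 4.5 (constant along its height) (area = (32/2)·4.500²·sin(360°/32) = 63.21 mm²); the r=2.5 cylinder at (-1, 6) gives a regular 32-gon of circumradius 2.5 (constant along its height) (area = (32/2)·2.500²·sin(360°/32) = 19.51 mm²); After intersecting: the r=2.5 cylinder at (-1, 6) partially overlaps the r=4.5 cylinder; clipping to the common part keeps 1.96 mm² — area = 1.96 mm²; the cylinder at (8.5, -4) does not reach this height (z outside [4.5, 24.5]); After the difference (first − rest): none of the subtracted shapes is present at this height, so the result so far is unchanged — area = 1.96 mm². At z = 4: the cylinder: section is a regular 32-gon, circumradius r=4.5 (area = (32/2)·4.500²·sin(360°/32) = 63.21 mm²); the r=2.5 cylinder at (-1, 6) gives a regular 32-gon of circumradius 2.5 (constant along its height) (area = (32/2)·2.500²·sin(360°/32) = 19.51 mm²); After intersecting: the r=2.5 cylinder at (-1, 6) partially overlaps the r=4.5 cylinder; clipping to the common part keeps 1.96 mm² — area = 1.96 mm²; the cylinder at (8.5, -4) is not intersected at this z (z outside [4.5, 24.5]); After the difference (first − rest): none of the subtracted shapes is present at this height, so the result so far is unchanged — area = 1.96 mm². Checking containment: the cross-section at z = 4 is a subset of the cross-section at z = 3.8.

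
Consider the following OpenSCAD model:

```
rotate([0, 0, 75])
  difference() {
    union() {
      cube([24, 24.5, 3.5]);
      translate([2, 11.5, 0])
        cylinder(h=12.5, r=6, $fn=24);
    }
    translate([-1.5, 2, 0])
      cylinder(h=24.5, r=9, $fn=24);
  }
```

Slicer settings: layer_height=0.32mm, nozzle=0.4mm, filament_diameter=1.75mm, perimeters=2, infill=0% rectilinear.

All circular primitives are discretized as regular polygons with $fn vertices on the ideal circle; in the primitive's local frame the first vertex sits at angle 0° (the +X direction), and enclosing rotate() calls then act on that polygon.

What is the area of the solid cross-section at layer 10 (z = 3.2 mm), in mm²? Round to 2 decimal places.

At z = 3.2 mm: the cube is present — its section is the full 24×24.5 rectangle (area 588.00 mm²); the r=6 cylinder at (2, 11.5) gives a regular 24-gon of circumradius 6 (constant along its height) (area = (24/2)·6.000²·sin(360°/24) = 111.81 mm²); Combining (union): the regions partially overlap — summed areas 699.81 mm² minus the doubly-counted overlap 79.32 mm² gives 620.49 mm² — area = 620.49 mm²; the r=9 cylinder at (-1.5, 2) contributes a regular 24-gon of circumradius 9 (area = (24/2)·9.000²·sin(360°/24) = 251.57 mm²); After the difference (first − rest): starting from the result so far (620.49 mm²), the r=9 cylinder at (-1.5, 2) partially overlaps it — only the 78.01 mm² overlap (of its 251.57 mm²) is removed, clipping the outline — area = 542.48 mm²; (rotated 75° about Z; rotation is an isometry so areas/perimeters/island counts are preserved). Overall, the cross-section is a single solid region. Net area = 542.48 mm².

542.48 mm²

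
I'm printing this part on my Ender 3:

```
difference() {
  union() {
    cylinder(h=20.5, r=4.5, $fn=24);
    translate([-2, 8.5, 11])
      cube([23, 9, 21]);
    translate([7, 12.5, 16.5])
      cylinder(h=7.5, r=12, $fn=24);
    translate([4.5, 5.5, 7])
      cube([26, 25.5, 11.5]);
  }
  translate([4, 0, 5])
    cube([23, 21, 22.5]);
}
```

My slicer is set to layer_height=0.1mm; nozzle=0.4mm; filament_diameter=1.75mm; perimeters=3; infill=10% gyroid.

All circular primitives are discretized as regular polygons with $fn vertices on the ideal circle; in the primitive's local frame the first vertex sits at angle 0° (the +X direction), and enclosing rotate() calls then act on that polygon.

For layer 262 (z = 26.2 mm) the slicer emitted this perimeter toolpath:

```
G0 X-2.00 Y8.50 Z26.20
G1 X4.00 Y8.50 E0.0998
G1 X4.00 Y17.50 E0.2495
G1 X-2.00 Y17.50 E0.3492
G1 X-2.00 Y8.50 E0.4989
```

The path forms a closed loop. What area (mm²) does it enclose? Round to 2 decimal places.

Apply the shoelace formula to the sequence of (X, Y) vertices; enclosed area = 54.00 mm².

54.00 mm²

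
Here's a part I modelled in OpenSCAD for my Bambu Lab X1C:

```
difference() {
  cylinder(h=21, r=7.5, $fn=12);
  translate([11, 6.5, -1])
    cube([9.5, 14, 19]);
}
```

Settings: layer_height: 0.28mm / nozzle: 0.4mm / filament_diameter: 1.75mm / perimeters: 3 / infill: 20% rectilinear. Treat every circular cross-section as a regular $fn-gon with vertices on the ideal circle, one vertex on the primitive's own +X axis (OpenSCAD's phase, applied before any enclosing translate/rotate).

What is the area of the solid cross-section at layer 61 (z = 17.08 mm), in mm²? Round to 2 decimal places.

At z = 17.08 mm: the r=7.5 cylinder gives a regular 12-gon of circumradius 7.5 (constant along its height) (area = (12/2)·7.500²·sin(360°/12) = 168.75 mm²); the cube at (11, 6.5) is present — its section is the full 9.5×14 rectangle (area 133.00 mm²); Subtracting the remaining from the first: starting from the r=7.5 cylinder (168.75 mm²), the 9.5×14 cube at (11, 6.5) misses the remaining region (no effect) — area = 168.75 mm². Overall, the cross-section is a single solid region. Net area = 168.75 mm².

168.75 mm²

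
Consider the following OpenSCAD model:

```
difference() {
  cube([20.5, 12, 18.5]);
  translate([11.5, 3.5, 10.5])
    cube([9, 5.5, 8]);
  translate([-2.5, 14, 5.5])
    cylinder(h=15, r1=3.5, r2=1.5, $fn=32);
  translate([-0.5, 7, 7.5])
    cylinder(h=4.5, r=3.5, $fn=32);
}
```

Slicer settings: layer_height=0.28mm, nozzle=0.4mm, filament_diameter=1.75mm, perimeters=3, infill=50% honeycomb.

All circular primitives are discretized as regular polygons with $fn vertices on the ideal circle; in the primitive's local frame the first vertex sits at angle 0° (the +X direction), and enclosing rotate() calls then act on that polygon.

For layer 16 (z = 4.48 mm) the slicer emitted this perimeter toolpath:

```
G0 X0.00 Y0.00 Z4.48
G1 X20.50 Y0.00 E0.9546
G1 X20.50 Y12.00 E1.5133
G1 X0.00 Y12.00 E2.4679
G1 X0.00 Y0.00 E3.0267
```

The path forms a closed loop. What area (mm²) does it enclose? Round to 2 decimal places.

Apply the shoelace formula to the sequence of (X, Y) vertices; enclosed area = 246.00 mm².

246.00 mm²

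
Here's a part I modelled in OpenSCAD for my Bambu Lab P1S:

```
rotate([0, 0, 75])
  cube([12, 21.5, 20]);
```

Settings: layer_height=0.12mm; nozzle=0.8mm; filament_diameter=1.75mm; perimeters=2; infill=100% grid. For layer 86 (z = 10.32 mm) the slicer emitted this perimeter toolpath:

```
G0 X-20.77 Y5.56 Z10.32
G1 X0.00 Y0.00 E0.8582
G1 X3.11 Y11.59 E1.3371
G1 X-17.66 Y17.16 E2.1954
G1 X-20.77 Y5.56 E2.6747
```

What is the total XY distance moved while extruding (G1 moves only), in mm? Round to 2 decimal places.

Sum the Euclidean lengths of each G1 segment: total = 67.01 mm.

67.01 mm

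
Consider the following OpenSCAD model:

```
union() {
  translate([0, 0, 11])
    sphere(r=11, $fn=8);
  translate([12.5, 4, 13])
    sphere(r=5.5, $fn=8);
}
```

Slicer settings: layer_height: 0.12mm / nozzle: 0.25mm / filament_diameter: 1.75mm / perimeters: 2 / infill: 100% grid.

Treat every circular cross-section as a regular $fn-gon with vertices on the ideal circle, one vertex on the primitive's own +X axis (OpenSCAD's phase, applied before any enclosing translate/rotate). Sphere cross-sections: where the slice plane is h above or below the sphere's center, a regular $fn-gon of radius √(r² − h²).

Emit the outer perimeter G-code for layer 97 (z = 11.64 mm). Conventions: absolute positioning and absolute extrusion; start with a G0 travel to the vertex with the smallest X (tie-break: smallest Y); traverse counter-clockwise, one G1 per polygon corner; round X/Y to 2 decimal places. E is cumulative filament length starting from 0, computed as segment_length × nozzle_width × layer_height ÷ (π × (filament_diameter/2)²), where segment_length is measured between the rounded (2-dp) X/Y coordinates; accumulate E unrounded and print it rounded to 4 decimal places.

G0 X-10.98 Y0.00 Z11.64
G1 X-7.76 Y-7.76 E0.1048
G1 X0.00 Y-10.98 E0.2096
G1 X7.76 Y-7.76 E0.3144
G1 X10.73 Y-0.60 E0.4110
G1 X12.50 Y-1.33 E0.4349
G1 X16.27 Y0.23 E0.4858
G1 X17.83 Y4.00 E0.5367
G1 X16.27 Y7.77 E0.5876
G1 X12.50 Y9.33 E0.6385
G1 X8.73 Y7.77 E0.6894
G1 X8.25 Y6.60 E0.7051
G1 X7.76 Y7.76 E0.7208
G1 X0.00 Y10.98 E0.8256
G1 X-7.76 Y7.76 E0.9304
G1 X-10.98 Y0.00 E1.0352

At z = 11.64 mm: the r=11 sphere contributes a regular 8-gon of circumradius √(11²−0.64²) = 10.981; the r=5.5 sphere at (12.5, 4) slices to a regular 8-gon of circumradius 5.329 (√(r²−h²) with h=1.36 from center); Combining (union): the regions partially overlap (shared area 11.87 mm²), so overlapping operands fuse into one piece — 1 connected region. The outline is a single polygon with 15 vertices. Extrusion per mm of travel: 0.25 × 0.12 / (π × 0.875²) = 0.012473. Accumulating E over each segment gives final E = 1.0352.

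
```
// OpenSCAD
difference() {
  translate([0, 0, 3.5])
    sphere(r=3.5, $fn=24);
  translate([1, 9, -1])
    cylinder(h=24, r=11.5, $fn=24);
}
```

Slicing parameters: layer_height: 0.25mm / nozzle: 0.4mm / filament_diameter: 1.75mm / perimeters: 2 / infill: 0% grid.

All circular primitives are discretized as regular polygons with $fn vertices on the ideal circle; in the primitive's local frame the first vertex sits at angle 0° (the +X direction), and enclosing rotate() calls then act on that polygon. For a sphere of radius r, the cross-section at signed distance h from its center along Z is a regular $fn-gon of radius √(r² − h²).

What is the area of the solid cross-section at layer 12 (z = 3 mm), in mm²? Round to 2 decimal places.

At z = 3 mm: the sphere: section is a regular 24-gon, circumradius = √(r²−h²) = √(3.5²−0.5²) = 3.464 (area = (24/2)·3.464²·sin(360°/24) = 37.27 mm²); the r=11.5 cylinder at (1, 9) gives a regular 24-gon of circumradius 11.5 (constant along its height) (area = (24/2)·11.500²·sin(360°/24) = 410.75 mm²); Subtracting the remaining from the first: starting from the r=3.5 sphere (37.27 mm²), the r=11.5 cylinder at (1, 9) partially overlaps it — only the 33.08 mm² overlap (of its 410.75 mm²) is removed, clipping the outline — area = 4.19 mm². Overall, the cross-section is a single solid region. Net area = 4.19 mm².

4.19 mm²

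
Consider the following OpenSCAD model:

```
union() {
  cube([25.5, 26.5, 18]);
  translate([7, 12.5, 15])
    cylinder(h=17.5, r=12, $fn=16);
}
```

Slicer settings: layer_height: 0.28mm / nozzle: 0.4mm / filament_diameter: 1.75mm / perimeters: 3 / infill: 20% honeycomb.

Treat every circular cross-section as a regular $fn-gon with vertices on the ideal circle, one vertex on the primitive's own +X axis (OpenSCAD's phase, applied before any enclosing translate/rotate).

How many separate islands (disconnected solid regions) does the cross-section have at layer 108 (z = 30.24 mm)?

1

At z = 30.24 mm: the cube is not intersected at this z (z outside [0, 18]); the cylinder at (7, 12.5): section is a regular 16-gon, circumradius r=12; Merging all regions: only the r=12 cylinder at (7, 12.5) is present, so the union is just that shape — 1 connected region. Overall, the cross-section is a single solid region. Island count = 1.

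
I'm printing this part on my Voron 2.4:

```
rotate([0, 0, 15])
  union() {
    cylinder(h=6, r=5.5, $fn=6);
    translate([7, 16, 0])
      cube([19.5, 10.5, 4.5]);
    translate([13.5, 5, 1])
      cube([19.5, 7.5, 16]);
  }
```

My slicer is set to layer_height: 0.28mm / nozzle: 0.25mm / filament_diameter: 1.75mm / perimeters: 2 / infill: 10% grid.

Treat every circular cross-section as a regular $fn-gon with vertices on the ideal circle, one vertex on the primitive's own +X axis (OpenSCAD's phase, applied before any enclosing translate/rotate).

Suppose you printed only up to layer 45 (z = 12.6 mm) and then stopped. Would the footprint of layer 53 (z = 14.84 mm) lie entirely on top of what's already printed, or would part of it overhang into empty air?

entirely on top

Compare the two slices. At z = 12.6: the cylinder is not intersected at this z (z outside [0, 6]); the cube at (7, 16) does not reach this height (z outside [0, 4.5]); the cube at (13.5, 5) is present — its section is the full 19.5×7.5 rectangle (area 146.25 mm²); Combining (union): only the 19.5×7.5 cube at (13.5, 5) is present, so the union is just that shape — area = 146.25 mm²; (whole slice rotated 15° about Z — lengths, areas and connectivity unchanged). At z = 14.84: the cylinder is not intersected at this z (z outside [0, 6]); the cube at (7, 16) is absent (z outside [0, 4.5]); the 19.5×7.5 cube at (13.5, 5) contributes its full rectangle (area 146.25 mm²); Taking the union: only the 19.5×7.5 cube at (13.5, 5) is present, so the union is just that shape — area = 146.25 mm²; (rotated 15° about Z; rotation is an isometry so areas/perimeters/island counts are preserved). Checking containment: the cross-section at z = 14.84 is a subset of the cross-section at z = 12.6.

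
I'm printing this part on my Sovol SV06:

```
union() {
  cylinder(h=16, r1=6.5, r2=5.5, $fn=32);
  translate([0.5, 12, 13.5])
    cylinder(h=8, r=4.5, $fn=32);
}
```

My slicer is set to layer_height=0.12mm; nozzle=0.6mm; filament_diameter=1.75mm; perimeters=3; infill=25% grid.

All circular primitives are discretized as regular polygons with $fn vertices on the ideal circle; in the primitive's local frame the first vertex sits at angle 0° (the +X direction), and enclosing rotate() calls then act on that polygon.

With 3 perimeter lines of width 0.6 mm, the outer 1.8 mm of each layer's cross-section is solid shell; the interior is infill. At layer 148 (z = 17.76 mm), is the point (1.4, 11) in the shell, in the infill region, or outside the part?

At z = 17.76 mm: the cone is not intersected at this z (z outside [0, 16]); the cylinder at (0.5, 12): section is a regular 32-gon, circumradius r=4.5; Merging all regions: only the r=4.5 cylinder at (0.5, 12) is present, so the union is just that shape — 1 connected region. Overall, the cross-section is a single solid region. The nearest boundary edge runs (3.00, 8.26)→(3.68, 8.82); distance from the point to it = 3.13 mm. The point is inside the cross-section and 3.13 mm from the nearest boundary — more than the 1.8 mm shell width (3 × 0.6), so it's in the infill interior.

infill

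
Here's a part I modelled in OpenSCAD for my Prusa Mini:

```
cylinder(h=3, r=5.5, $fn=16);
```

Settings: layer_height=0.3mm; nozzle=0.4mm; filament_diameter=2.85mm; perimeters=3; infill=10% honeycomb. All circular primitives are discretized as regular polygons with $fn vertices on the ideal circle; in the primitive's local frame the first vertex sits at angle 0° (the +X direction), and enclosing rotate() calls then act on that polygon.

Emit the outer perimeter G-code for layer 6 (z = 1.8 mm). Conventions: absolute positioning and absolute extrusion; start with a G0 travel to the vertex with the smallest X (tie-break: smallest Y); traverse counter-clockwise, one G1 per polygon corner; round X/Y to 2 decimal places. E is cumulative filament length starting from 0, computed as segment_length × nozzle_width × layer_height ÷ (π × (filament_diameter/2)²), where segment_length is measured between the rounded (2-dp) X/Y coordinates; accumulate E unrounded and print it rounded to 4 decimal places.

G0 X-5.50 Y0.00 Z1.80
G1 X-5.08 Y-2.10 E0.0403
G1 X-3.89 Y-3.89 E0.0807
G1 X-2.10 Y-5.08 E0.1211
G1 X0.00 Y-5.50 E0.1614
G1 X2.10 Y-5.08 E0.2017
G1 X3.89 Y-3.89 E0.2422
G1 X5.08 Y-2.10 E0.2826
G1 X5.50 Y0.00 E0.3229
G1 X5.08 Y2.10 E0.3632
G1 X3.89 Y3.89 E0.4036
G1 X2.10 Y5.08 E0.4440
G1 X0.00 Y5.50 E0.4843
G1 X-2.10 Y5.08 E0.5246
G1 X-3.89 Y3.89 E0.5650
G1 X-5.08 Y2.10 E0.6055
G1 X-5.50 Y0.00 E0.6457

At z = 1.8 mm: the cylinder: section is a regular 16-gon, circumradius r=5.5. The outline is a single polygon with 16 vertices. Extrusion per mm of travel: 0.4 × 0.3 / (π × 1.425²) = 0.018811. Accumulating E over each segment gives final E = 0.6457.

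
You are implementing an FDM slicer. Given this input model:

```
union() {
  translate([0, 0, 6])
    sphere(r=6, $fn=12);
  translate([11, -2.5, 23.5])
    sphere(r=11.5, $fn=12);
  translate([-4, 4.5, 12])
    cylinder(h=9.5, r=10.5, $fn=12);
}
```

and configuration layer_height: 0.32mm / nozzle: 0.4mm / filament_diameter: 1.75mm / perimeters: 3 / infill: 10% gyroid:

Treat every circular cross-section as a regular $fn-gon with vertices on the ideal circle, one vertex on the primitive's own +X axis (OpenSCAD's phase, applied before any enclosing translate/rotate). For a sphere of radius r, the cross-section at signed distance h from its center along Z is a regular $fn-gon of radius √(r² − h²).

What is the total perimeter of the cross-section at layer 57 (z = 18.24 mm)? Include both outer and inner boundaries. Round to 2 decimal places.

At z = 18.24 mm: the sphere does not reach this height (|z−center|=12.240 > r=6); the sphere at (11, -2.5): section is a regular 12-gon, circumradius = √(r²−h²) = √(11.5²−5.26²) = 10.227 (perimeter = 2·12·10.227·sin(180°/12) = 63.52 mm); the r=10.5 cylinder at (-4, 4.5) contributes a regular 12-gon of circumradius 10.5 (perimeter = 2·12·10.500·sin(180°/12) = 65.22 mm); Taking the union: the regions partially overlap (shared area 29.54 mm²), so the edge portions inside another operand are dropped and the merged outline is re-measured after clipping — boundary = 103.22 mm. Overall, the cross-section is a single solid region. Total boundary length (outer) = 103.22 mm.

103.22 mm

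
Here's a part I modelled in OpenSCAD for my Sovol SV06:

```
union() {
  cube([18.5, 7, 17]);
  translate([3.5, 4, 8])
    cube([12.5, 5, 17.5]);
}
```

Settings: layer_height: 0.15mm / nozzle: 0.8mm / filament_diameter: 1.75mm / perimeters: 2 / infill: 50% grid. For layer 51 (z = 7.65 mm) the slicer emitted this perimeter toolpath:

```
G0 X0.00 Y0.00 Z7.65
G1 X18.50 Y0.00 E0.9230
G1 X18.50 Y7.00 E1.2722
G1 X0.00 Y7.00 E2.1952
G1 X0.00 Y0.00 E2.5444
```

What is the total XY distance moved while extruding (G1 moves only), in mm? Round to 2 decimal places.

51.00 mm

Sum the Euclidean lengths of each G1 segment: total = 51.00 mm.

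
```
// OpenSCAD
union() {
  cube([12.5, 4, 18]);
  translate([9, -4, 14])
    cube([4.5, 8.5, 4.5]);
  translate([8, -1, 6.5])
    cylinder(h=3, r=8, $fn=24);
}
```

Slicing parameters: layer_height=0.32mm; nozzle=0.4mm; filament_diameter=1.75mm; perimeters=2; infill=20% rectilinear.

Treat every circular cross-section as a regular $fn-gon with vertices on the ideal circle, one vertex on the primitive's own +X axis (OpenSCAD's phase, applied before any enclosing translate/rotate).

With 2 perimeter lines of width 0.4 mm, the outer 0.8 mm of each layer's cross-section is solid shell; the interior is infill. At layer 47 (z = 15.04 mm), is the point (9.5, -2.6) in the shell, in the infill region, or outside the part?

shell

At z = 15.04 mm: the 12.5×4 cube contributes its full rectangle; the cube at (9, -4) (footprint 4.5×8.5) is included at this height; the cylinder at (8, -1) does not reach this height (z outside [6.5, 9.5]); Merging all regions: the regions partially overlap (shared area 14.00 mm²), so overlapping operands fuse into one piece — 1 connected region. Overall, the cross-section is a single solid region. The nearest boundary edge runs (9.00, -4.00)→(9.00, 0.00); distance from the point to it = 0.50 mm. The point is inside the cross-section, 0.50 mm from the nearest boundary — within the 0.8 mm shell band (2 × 0.4).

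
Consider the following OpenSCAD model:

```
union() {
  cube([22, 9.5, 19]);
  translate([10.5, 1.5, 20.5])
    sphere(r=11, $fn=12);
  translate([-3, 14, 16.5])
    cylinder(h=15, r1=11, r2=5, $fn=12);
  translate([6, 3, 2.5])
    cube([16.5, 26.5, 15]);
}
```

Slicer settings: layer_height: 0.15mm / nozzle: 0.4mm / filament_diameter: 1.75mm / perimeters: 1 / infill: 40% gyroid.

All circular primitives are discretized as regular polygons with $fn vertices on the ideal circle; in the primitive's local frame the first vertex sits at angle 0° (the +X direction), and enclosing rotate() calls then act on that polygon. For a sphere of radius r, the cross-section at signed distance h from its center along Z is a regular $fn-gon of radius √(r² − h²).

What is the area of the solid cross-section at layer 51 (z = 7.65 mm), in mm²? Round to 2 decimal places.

At z = 7.65 mm: the cube (footprint 22×9.5) is included at this height (area 209.00 mm²); the sphere at (10.5, 1.5) is not intersected at this z (|z−center|=12.850 > r=11); the cone at (-3, 14) is not intersected at this z (z outside [16.5, 31.5]); the cube at (6, 3) is present — its section is the full 16.5×26.5 rectangle (area 437.25 mm²); Taking the union: the regions partially overlap — summed areas 646.25 mm² minus the doubly-counted overlap 104.00 mm² gives 542.25 mm² — area = 542.25 mm². Overall, the cross-section is a single solid region. Net area = 542.25 mm².

542.25 mm²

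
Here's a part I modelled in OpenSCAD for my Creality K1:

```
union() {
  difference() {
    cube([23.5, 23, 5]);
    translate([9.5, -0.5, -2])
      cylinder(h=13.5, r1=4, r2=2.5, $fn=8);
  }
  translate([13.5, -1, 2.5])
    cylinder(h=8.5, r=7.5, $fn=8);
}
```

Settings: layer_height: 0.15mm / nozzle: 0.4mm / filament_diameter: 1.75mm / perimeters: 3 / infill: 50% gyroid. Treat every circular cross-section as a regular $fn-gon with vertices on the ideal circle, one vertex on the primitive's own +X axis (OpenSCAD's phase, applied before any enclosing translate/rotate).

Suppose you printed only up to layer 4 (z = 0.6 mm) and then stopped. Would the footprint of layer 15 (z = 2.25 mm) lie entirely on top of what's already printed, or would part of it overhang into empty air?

part overhangs

Compare the two slices. At z = 0.6: the 23.5×23 cube contributes its full rectangle (area 540.50 mm²); the cone at (9.5, -0.5) contributes a regular 8-gon of circumradius 3.711 (interpolated between r1=4 and r2=2.5 at t=0.193) (area = (8/2)·3.711²·sin(360°/8) = 38.95 mm²); After the difference (first − rest): starting from the 23.5×23 cube (540.50 mm²), the cone at (9.5, -0.5) partially overlaps it — only the 15.87 mm² overlap (of its 38.95 mm²) is removed, clipping the outline — area = 524.63 mm²; the cylinder at (13.5, -1) is absent (z outside [2.5, 11]); Combining (union): only the result so far is present, so the union is just that shape — area = 524.63 mm². At z = 2.25: the cube (footprint 23.5×23) is included at this height (area 540.50 mm²); the cone at (9.5, -0.5) (r1=4→r2=2.5) has section circumradius 3.528 here — a regular 8-gon (area = (8/2)·3.528²·sin(360°/8) = 35.20 mm²); Subtracting the remaining from the first: starting from the 23.5×23 cube (540.50 mm²), the cone at (9.5, -0.5) partially overlaps it — only the 14.18 mm² overlap (of its 35.20 mm²) is removed, clipping the outline — area = 526.32 mm²; the cylinder at (13.5, -1) is absent (z outside [2.5, 11]); Combining (union): only the result so far is present, so the union is just that shape — area = 526.32 mm². Checking containment: at z = 2.25 the cross-section extends beyond the z = 0.6 cross-section by about 1.69 mm².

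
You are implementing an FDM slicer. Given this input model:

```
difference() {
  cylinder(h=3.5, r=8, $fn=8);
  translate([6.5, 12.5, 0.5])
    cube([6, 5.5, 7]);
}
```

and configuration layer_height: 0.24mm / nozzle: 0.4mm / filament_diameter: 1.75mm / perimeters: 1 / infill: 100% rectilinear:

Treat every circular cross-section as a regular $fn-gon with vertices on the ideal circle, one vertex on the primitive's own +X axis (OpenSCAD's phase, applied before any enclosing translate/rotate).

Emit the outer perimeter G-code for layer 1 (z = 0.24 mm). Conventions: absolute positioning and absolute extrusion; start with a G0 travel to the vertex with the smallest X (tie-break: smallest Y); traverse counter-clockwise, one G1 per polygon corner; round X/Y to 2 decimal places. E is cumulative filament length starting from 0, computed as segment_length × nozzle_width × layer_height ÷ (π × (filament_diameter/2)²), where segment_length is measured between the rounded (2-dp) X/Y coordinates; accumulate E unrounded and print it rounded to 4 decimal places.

G0 X-8.00 Y0.00 Z0.24
G1 X-5.66 Y-5.66 E0.2444
G1 X0.00 Y-8.00 E0.4889
G1 X5.66 Y-5.66 E0.7333
G1 X8.00 Y0.00 E0.9778
G1 X5.66 Y5.66 E1.2222
G1 X0.00 Y8.00 E1.4667
G1 X-5.66 Y5.66 E1.7111
G1 X-8.00 Y0.00 E1.9556

At z = 0.24 mm: the r=8 cylinder contributes a regular 8-gon of circumradius 8; the cube at (6.5, 12.5) is not intersected at this z (z outside [0.5, 7.5]); After the difference (first − rest): none of the subtracted shapes is present at this height, so the r=8 cylinder is unchanged — 1 connected region. The outline is a single polygon with 8 vertices. Extrusion per mm of travel: 0.4 × 0.24 / (π × 0.875²) = 0.039912. Accumulating E over each segment gives final E = 1.9556.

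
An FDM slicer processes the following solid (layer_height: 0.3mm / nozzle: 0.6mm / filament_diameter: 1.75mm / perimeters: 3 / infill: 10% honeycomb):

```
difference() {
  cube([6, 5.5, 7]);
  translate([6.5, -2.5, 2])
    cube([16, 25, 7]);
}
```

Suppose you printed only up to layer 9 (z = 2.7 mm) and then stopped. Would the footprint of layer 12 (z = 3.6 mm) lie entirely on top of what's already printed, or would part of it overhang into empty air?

entirely on top

Compare the two slices. At z = 2.7: the cube is present — its section is the full 6×5.5 rectangle (area 33.00 mm²); the 16×25 cube at (6.5, -2.5) contributes its full rectangle (area 400.00 mm²); Taking the first minus the rest: starting from the 6×5.5 cube (33.00 mm²), the 16×25 cube at (6.5, -2.5) misses the remaining region (no effect) — area = 33.00 mm². At z = 3.6: the cube (footprint 6×5.5) is included at this height (area 33.00 mm²); the cube at (6.5, -2.5) (footprint 16×25) is included at this height (area 400.00 mm²); Taking the first minus the rest: starting from the 6×5.5 cube (33.00 mm²), the 16×25 cube at (6.5, -2.5) misses the remaining region (no effect) — area = 33.00 mm². Checking containment: the cross-section at z = 3.6 is a subset of the cross-section at z = 2.7.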